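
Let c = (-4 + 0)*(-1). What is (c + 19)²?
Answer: 529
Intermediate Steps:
c = 4 (c = -4*(-1) = 4)
(c + 19)² = (4 + 19)² = 23² = 529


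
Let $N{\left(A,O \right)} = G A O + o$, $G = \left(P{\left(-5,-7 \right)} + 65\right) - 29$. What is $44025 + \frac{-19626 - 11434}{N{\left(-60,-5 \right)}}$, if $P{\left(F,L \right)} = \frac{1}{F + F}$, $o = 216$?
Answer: $\frac{241813795}{5493} \approx 44022.0$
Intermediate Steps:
$P{\left(F,L \right)} = \frac{1}{2 F}$
$G = \frac{359}{10}$ ($G = \left(\frac{1}{2 \left(-5\right)} + 65\right) - 29 = \left(\frac{1}{2} \left(- \frac{1}{5}\right) + 65\right) - 29 = \left(- \frac{1}{10} + 65\right) - 29 = \frac{649}{10} - 29 = \frac{359}{10} \approx 35.9$)
$N{\left(A,O \right)} = 216 + \frac{359 A O}{10}$ ($N{\left(A,O \right)} = \frac{359 A}{10} O + 216 = \frac{359 A O}{10} + 216 = 216 + \frac{359 A O}{10}$)
$44025 + \frac{-19626 - 11434}{N{\left(-60,-5 \right)}} = 44025 + \frac{-19626 - 11434}{216 + \frac{359}{10} \left(-60\right) \left(-5\right)} = 44025 + \frac{-19626 - 11434}{216 + 10770} = 44025 - \frac{31060}{10986} = 44025 - \frac{15530}{5493} = \frac{241813795}{5493}$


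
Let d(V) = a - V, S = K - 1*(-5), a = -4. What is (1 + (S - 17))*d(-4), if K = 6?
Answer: 0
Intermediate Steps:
S = 11 (S = 6 - 1*(-5) = 6 + 5 = 11)
d(V) = -4 - V
(1 + (S - 17))*d(-4) = (1 + (11 - 17))*(-4 - 1*(-4)) = (1 - 6)*(-4 + 4) = -5*0 = 0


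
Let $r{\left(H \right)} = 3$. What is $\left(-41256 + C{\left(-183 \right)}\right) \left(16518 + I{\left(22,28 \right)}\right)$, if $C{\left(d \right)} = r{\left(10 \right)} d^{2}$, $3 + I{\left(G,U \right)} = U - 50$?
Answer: $976567023$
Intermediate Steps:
$I{\left(G,U \right)} = -53 + U$ ($I{\left(G,U \right)} = -3 + \left(U - 50\right) = -3 + \left(-50 + U\right) = -53 + U$)
$C{\left(d \right)} = 3 d^{2}$
$\left(-41256 + C{\left(-183 \right)}\right) \left(16518 + I{\left(22,28 \right)}\right) = \left(-41256 + 3 \left(-183\right)^{2}\right) \left(16518 + \left(-53 + 28\right)\right) = \left(-41256 + 3 \cdot 33489\right) \left(16518 - 25\right) = \left(-41256 + 100467\right) 16493 = 59211 \cdot 16493 = 976567023$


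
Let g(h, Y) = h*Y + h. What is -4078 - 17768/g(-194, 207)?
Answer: -20567211/5044 ≈ -4077.6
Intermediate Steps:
g(h, Y) = h + Y*h (g(h, Y) = Y*h + h = h + Y*h)
-4078 - 17768/g(-194, 207) = -4078 - 17768*(-1/(194*(1 + 207))) = -4078 - 17768/((-194*208)) = -4078 - 17768/(-40352) = -4078 - 17768*(-1/40352) = -4078 + 2221/5044 = -20567211/5044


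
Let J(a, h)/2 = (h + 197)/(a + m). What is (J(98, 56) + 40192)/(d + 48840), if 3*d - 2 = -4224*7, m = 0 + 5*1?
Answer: 6210423/6023131 ≈ 1.0311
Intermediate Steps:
m = 5 (m = 0 + 5 = 5)
d = -29566/3 (d = ⅔ + (-4224*7)/3 = ⅔ + (⅓)*(-29568) = ⅔ - 9856 = -29566/3 ≈ -9855.3)
J(a, h) = 2*(197 + h)/(5 + a) (J(a, h) = 2*((h + 197)/(a + 5)) = 2*((197 + h)/(5 + a)) = 2*(197 + h)/(5 + a))
(J(98, 56) + 40192)/(d + 48840) = (2*(197 + 56)/(5 + 98) + 40192)/(-29566/3 + 48840) = (2*253/103 + 40192)/(116954/3) = (2*(1/103)*253 + 40192)*(3/116954) = (506/103 + 40192)*(3/116954) = (4140282/103)*(3/116954) = 6210423/6023131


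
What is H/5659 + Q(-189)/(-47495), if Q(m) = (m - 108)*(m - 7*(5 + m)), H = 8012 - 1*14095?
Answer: 222600356/38396315 ≈ 5.7974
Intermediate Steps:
H = -6083 (H = 8012 - 14095 = -6083)
Q(m) = (-108 + m)*(-35 - 6*m) (Q(m) = (-108 + m)*(m + (-35 - 7*m)) = (-108 + m)*(-35 - 6*m))
H/5659 + Q(-189)/(-47495) = -6083/5659 + (3780 - 6*(-189)² + 613*(-189))/(-47495) = -6083*1/5659 + (3780 - 6*35721 - 115857)*(-1/47495) = -6083/5659 + (3780 - 214326 - 115857)*(-1/47495) = -6083/5659 - 326403*(-1/47495) = -6083/5659 + 46629/6785 = 222600356/38396315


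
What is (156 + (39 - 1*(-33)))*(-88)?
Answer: -20064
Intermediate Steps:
(156 + (39 - 1*(-33)))*(-88) = (156 + (39 + 33))*(-88) = (156 + 72)*(-88) = 228*(-88) = -20064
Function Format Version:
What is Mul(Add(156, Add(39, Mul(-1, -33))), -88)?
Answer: -20064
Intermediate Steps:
Mul(Add(156, Add(39, Mul(-1, -33))), -88) = Mul(Add(156, Add(39, 33)), -88) = Mul(Add(156, 72), -88) = Mul(228, -88) = -20064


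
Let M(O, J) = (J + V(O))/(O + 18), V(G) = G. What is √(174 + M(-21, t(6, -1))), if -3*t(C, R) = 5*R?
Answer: 2*√406/3 ≈ 13.433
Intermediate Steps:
t(C, R) = -5*R/3
M(O, J) = (J + O)/(18 + O) (M(O, J) = (J + O)/(O + 18) = (J + O)/(18 + O))
√(174 + M(-21, t(6, -1))) = √(174 + (-5/3*(-1) - 21)/(18 - 21)) = √(174 + (5/3 - 21)/(-3)) = √(174 - ⅓*(-58/3)) = √(174 + 58/9) = √(1624/9) = 2*√406/3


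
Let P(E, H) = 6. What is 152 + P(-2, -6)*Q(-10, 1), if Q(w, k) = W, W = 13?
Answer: 230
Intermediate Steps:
Q(w, k) = 13
152 + P(-2, -6)*Q(-10, 1) = 152 + 6*13 = 152 + 78 = 230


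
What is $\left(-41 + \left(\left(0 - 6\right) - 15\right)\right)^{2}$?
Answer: $3844$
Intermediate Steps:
$\left(-41 + \left(\left(0 - 6\right) - 15\right)\right)^{2} = \left(-41 - 21\right)^{2} = \left(-62\right)^{2} = 3844$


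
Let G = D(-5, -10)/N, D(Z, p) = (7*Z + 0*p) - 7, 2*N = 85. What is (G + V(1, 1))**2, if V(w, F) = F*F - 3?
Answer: 64516/7225 ≈ 8.9296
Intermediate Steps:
N = 85/2 (N = (1/2)*85 = 85/2 ≈ 42.500)
D(Z, p) = -7 + 7*Z (D(Z, p) = (7*Z + 0) - 7 = 7*Z - 7 = -7 + 7*Z)
V(w, F) = -3 + F**2 (V(w, F) = F**2 - 3 = -3 + F**2)
G = -84/85 (G = (-7 + 7*(-5))/(85/2) = (-7 - 35)*(2/85) = -42*2/85 = -84/85 ≈ -0.98824)
(G + V(1, 1))**2 = (-84/85 + (-3 + 1**2))**2 = (-84/85 + (-3 + 1))**2 = (-84/85 - 2)**2 = (-254/85)**2 = 64516/7225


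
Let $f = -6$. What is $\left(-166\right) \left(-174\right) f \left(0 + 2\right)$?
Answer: $-346608$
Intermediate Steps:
$\left(-166\right) \left(-174\right) f \left(0 + 2\right) = \left(-166\right) \left(-174\right) \left(- 6 \left(0 + 2\right)\right) = 28884 \left(\left(-6\right) 2\right) = 28884 \left(-12\right) = -346608$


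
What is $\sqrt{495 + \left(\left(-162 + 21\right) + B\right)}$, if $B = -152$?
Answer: $\sqrt{202} \approx 14.213$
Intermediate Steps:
$\sqrt{495 + \left(\left(-162 + 21\right) + B\right)} = \sqrt{495 + \left(\left(-162 + 21\right) - 152\right)} = \sqrt{495 - 293} = \sqrt{202}$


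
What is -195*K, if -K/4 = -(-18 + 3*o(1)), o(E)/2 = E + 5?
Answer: -14040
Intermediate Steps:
o(E) = 10 + 2*E (o(E) = 2*(E + 5) = 2*(5 + E) = 10 + 2*E)
K = 72 (K = -(-12)/(1/(-6 + (10 + 2*1))) = -(-12)/(1/(-6 + (10 + 2))) = -(-12)/(1/(-6 + 12)) = -(-12)/(1/6) = -(-12)/⅙ = -(-12)*6 = -4*(-18) = 72)
-195*K = -195*72 = -14040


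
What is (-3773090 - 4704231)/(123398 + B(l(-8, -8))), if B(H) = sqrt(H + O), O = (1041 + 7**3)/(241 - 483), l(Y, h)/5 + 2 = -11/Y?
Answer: -1012609754141744/14739800287633 + 186501062*I*sqrt(17122)/14739800287633 ≈ -68.699 + 0.0016556*I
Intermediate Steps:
l(Y, h) = -10 - 55/Y (l(Y, h) = -10 + 5*(-11/Y) = -10 - 55/Y)
O = -692/121 (O = (1041 + 343)/(-242) = 1384*(-1/242) = -692/121 ≈ -5.7190)
B(H) = sqrt(-692/121 + H) (B(H) = sqrt(H - 692/121) = sqrt(-692/121 + H))
(-3773090 - 4704231)/(123398 + B(l(-8, -8))) = (-3773090 - 4704231)/(123398 + sqrt(-692 + 121*(-10 - 55/(-8)))/11) = -8477321/(123398 + sqrt(-692 + 121*(-10 - 55*(-1/8)))/11) = -8477321/(123398 + sqrt(-692 + 121*(-10 + 55/8))/11) = -8477321/(123398 + sqrt(-692 + 121*(-25/8))/11) = -8477321/(123398 + sqrt(-692 - 3025/8)/11) = -8477321/(123398 + sqrt(-8561/8)/11) = -8477321/(123398 + (I*sqrt(17122)/4)/11) = -8477321/(123398 + I*sqrt(17122)/44)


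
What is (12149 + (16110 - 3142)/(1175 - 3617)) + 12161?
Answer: 29676026/1221 ≈ 24305.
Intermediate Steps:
(12149 + (16110 - 3142)/(1175 - 3617)) + 12161 = (12149 + 12968/(-2442)) + 12161 = (12149 + 12968*(-1/2442)) + 12161 = (12149 - 6484/1221) + 12161 = 14827445/1221 + 12161 = 29676026/1221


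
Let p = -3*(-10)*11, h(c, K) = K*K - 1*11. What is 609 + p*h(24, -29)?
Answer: 274509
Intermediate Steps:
h(c, K) = -11 + K² (h(c, K) = K² - 11 = -11 + K²)
p = 330 (p = 30*11 = 330)
609 + p*h(24, -29) = 609 + 330*(-11 + (-29)²) = 609 + 330*(-11 + 841) = 609 + 330*830 = 609 + 273900 = 274509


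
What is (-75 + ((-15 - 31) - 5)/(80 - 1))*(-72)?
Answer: 430272/79 ≈ 5446.5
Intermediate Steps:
(-75 + ((-15 - 31) - 5)/(80 - 1))*(-72) = (-75 + (-46 - 5)/79)*(-72) = (-75 - 51*1/79)*(-72) = (-75 - 51/79)*(-72) = -5976/79*(-72) = 430272/79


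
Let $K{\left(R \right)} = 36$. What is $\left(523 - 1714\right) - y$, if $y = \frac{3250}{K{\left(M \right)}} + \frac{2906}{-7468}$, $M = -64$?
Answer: $- \frac{21522772}{16803} \approx -1280.9$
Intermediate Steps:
$y = \frac{1510399}{16803}$ ($y = \frac{3250}{36} + \frac{2906}{-7468} = 3250 \cdot \frac{1}{36} + 2906 \left(- \frac{1}{7468}\right) = \frac{1625}{18} - \frac{1453}{3734} = \frac{1510399}{16803} \approx 89.889$)
$\left(523 - 1714\right) - y = \left(523 - 1714\right) - \frac{1510399}{16803} = -1191 - \frac{1510399}{16803} = - \frac{21522772}{16803}$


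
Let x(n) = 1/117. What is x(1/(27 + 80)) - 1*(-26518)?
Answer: 3102607/117 ≈ 26518.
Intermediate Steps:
x(n) = 1/117
x(1/(27 + 80)) - 1*(-26518) = 1/117 - 1*(-26518) = 1/117 + 26518 = 3102607/117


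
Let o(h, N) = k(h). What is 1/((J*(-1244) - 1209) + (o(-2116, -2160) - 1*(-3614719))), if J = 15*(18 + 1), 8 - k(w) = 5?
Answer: 1/3258973 ≈ 3.0685e-7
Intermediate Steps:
k(w) = 3 (k(w) = 8 - 1*5 = 8 - 5 = 3)
o(h, N) = 3
J = 285 (J = 15*19 = 285)
1/((J*(-1244) - 1209) + (o(-2116, -2160) - 1*(-3614719))) = 1/((285*(-1244) - 1209) + (3 - 1*(-3614719))) = 1/((-354540 - 1209) + (3 + 3614719)) = 1/(-355749 + 3614722) = 1/3258973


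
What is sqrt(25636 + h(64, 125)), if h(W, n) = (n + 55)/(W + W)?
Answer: sqrt(1640794)/8 ≈ 160.12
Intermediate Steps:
h(W, n) = (55 + n)/(2*W) (h(W, n) = (55 + n)/((2*W)) = (55 + n)*(1/(2*W)) = (55 + n)/(2*W))
sqrt(25636 + h(64, 125)) = sqrt(25636 + (1/2)*(55 + 125)/64) = sqrt(25636 + (1/2)*(1/64)*180) = sqrt(25636 + 45/32) = sqrt(820397/32) = sqrt(1640794)/8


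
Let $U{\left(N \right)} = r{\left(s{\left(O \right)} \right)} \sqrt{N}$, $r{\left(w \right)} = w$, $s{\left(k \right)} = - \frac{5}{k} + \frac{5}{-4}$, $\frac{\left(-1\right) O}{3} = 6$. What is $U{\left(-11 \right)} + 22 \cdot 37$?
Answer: $814 - \frac{35 i \sqrt{11}}{36} \approx 814.0 - 3.2245 i$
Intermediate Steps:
$O = -18$ ($O = \left(-3\right) 6 = -18$)
$s{\left(k \right)} = - \frac{5}{4} - \frac{5}{k}$ ($s{\left(k \right)} = - \frac{5}{k} + 5 \left(- \frac{1}{4}\right) = - \frac{5}{k} - \frac{5}{4} = - \frac{5}{4} - \frac{5}{k}$)
$U{\left(N \right)} = - \frac{35 \sqrt{N}}{36}$ ($U{\left(N \right)} = \left(- \frac{5}{4} - \frac{5}{-18}\right) \sqrt{N} = \left(- \frac{5}{4} - - \frac{5}{18}\right) \sqrt{N} = \left(- \frac{5}{4} + \frac{5}{18}\right) \sqrt{N} = - \frac{35 \sqrt{N}}{36}$)
$U{\left(-11 \right)} + 22 \cdot 37 = - \frac{35 \sqrt{-11}}{36} + 22 \cdot 37 = - \frac{35 i \sqrt{11}}{36} + 814 = 814 - \frac{35 i \sqrt{11}}{36}$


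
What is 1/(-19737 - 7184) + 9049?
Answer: 243608128/26921 ≈ 9049.0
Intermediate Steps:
1/(-19737 - 7184) + 9049 = 1/(-26921) + 9049 = -1/26921 + 9049 = 243608128/26921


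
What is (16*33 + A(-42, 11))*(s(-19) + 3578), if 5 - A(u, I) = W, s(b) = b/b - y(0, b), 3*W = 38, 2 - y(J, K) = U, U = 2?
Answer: 1862273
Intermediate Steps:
y(J, K) = 0 (y(J, K) = 2 - 1*2 = 2 - 2 = 0)
W = 38/3 (W = (⅓)*38 = 38/3 ≈ 12.667)
s(b) = 1 (s(b) = b/b - 1*0 = 1 + 0 = 1)
A(u, I) = -23/3 (A(u, I) = 5 - 1*38/3 = 5 - 38/3 = -23/3)
(16*33 + A(-42, 11))*(s(-19) + 3578) = (16*33 - 23/3)*(1 + 3578) = (528 - 23/3)*3579 = (1561/3)*3579 = 1862273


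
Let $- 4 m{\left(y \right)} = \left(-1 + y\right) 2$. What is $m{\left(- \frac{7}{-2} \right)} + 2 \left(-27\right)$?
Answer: $- \frac{221}{4} \approx -55.25$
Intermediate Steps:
$m{\left(y \right)} = \frac{1}{2} - \frac{y}{2}$ ($m{\left(y \right)} = - \frac{\left(-1 + y\right) 2}{4} = - \frac{-2 + 2 y}{4} = \frac{1}{2} - \frac{y}{2}$)
$m{\left(- \frac{7}{-2} \right)} + 2 \left(-27\right) = \left(\frac{1}{2} - \frac{\left(-7\right) \frac{1}{-2}}{2}\right) + 2 \left(-27\right) = \left(\frac{1}{2} - \frac{\left(-7\right) \left(- \frac{1}{2}\right)}{2}\right) - 54 = \left(\frac{1}{2} - \frac{7}{4}\right) - 54 = - \frac{5}{4} - 54 = - \frac{221}{4}$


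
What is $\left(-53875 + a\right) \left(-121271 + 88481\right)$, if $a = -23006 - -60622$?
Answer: $533132610$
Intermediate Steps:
$a = 37616$ ($a = -23006 + 60622 = 37616$)
$\left(-53875 + a\right) \left(-121271 + 88481\right) = \left(-53875 + 37616\right) \left(-121271 + 88481\right) = \left(-16259\right) \left(-32790\right) = 533132610$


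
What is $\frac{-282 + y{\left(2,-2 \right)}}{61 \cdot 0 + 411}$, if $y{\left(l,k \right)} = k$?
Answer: $- \frac{284}{411} \approx -0.691$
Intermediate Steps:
$\frac{-282 + y{\left(2,-2 \right)}}{61 \cdot 0 + 411} = \frac{-282 - 2}{61 \cdot 0 + 411} = - \frac{284}{0 + 411} = - \frac{284}{411}$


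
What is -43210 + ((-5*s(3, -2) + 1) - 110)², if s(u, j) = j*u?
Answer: -36969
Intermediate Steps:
-43210 + ((-5*s(3, -2) + 1) - 110)² = -43210 + ((-(-10)*3 + 1) - 110)² = -43210 + ((-5*(-6) + 1) - 110)² = -43210 + ((30 + 1) - 110)² = -43210 + (31 - 110)² = -43210 + (-79)² = -43210 + 6241 = -36969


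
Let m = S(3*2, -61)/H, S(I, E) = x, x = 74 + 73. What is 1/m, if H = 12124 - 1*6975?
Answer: 5149/147 ≈ 35.027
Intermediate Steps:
x = 147
S(I, E) = 147
H = 5149 (H = 12124 - 6975 = 5149)
m = 147/5149 ≈ 0.028549
1/m = 1/(147/5149) = 5149/147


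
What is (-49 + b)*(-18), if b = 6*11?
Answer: -306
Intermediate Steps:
b = 66
(-49 + b)*(-18) = (-49 + 66)*(-18) = 17*(-18) = -306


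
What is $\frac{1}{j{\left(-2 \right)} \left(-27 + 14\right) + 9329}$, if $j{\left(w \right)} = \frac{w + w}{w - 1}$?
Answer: $\frac{3}{27935} \approx 0.00010739$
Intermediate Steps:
$j{\left(w \right)} = \frac{2 w}{-1 + w}$
$\frac{1}{j{\left(-2 \right)} \left(-27 + 14\right) + 9329} = \frac{1}{2 \left(-2\right) \frac{1}{-1 - 2} \left(-27 + 14\right) + 9329} = \frac{1}{2 \left(-2\right) \frac{1}{-3} \left(-13\right) + 9329} = \frac{1}{2 \left(-2\right) \left(- \frac{1}{3}\right) \left(-13\right) + 9329} = \frac{1}{\frac{4}{3} \left(-13\right) + 9329} = \frac{1}{- \frac{52}{3} + 9329} = \frac{1}{\frac{27935}{3}} = \frac{3}{27935}$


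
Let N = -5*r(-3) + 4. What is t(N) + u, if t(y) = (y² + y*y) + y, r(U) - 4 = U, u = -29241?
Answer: -29240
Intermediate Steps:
r(U) = 4 + U
N = -1 (N = -5*(4 - 3) + 4 = -5*1 + 4 = -5 + 4 = -1)
t(y) = y + 2*y² (t(y) = (y² + y²) + y = 2*y² + y = y + 2*y²)
t(N) + u = -(1 + 2*(-1)) - 29241 = -(1 - 2) - 29241 = -1*(-1) - 29241 = 1 - 29241 = -29240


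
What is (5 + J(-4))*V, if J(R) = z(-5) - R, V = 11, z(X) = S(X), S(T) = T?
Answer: 44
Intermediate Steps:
z(X) = X
J(R) = -5 - R
(5 + J(-4))*V = (5 + (-5 - 1*(-4)))*11 = (5 + (-5 + 4))*11 = (5 - 1)*11 = 4*11 = 44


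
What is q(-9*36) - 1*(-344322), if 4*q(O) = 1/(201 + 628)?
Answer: 1141771753/3316 ≈ 3.4432e+5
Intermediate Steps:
q(O) = 1/3316 (q(O) = 1/(4*(201 + 628)) = (¼)/829 = (¼)*(1/829) = 1/3316)
q(-9*36) - 1*(-344322) = 1/3316 - 1*(-344322) = 1/3316 + 344322 = 1141771753/3316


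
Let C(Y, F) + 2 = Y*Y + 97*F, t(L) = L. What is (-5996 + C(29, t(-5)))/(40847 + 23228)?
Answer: -5642/64075 ≈ -0.088053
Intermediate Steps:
C(Y, F) = -2 + Y**2 + 97*F (C(Y, F) = -2 + (Y*Y + 97*F) = -2 + (Y**2 + 97*F) = -2 + Y**2 + 97*F)
(-5996 + C(29, t(-5)))/(40847 + 23228) = (-5996 + (-2 + 29**2 + 97*(-5)))/(40847 + 23228) = (-5996 + (-2 + 841 - 485))/64075 = (-5996 + 354)*(1/64075) = -5642*1/64075 = -5642/64075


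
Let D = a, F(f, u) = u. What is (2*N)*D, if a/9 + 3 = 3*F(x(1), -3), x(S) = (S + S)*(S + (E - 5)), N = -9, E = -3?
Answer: 1944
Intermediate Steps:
x(S) = 2*S*(-8 + S) (x(S) = (S + S)*(S + (-3 - 5)) = (2*S)*(S - 8) = (2*S)*(-8 + S) = 2*S*(-8 + S))
a = -108 (a = -27 + 9*(3*(-3)) = -27 + 9*(-9) = -27 - 81 = -108)
D = -108
(2*N)*D = (2*(-9))*(-108) = -18*(-108) = 1944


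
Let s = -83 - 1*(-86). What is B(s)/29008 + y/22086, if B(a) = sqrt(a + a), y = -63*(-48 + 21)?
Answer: 63/818 + sqrt(6)/29008 ≈ 0.077102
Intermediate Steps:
s = 3 (s = -83 + 86 = 3)
y = 1701 (y = -63*(-27) = 1701)
B(a) = sqrt(2)*sqrt(a) (B(a) = sqrt(2*a) = sqrt(2)*sqrt(a))
B(s)/29008 + y/22086 = (sqrt(2)*sqrt(3))/29008 + 1701/22086 = sqrt(6)*(1/29008) + 1701*(1/22086) = sqrt(6)/29008 + 63/818 = 63/818 + sqrt(6)/29008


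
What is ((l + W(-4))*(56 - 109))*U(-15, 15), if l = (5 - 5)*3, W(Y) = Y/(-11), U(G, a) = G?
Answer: 3180/11 ≈ 289.09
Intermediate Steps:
W(Y) = -Y/11 (W(Y) = Y*(-1/11) = -Y/11)
l = 0 (l = 0*3 = 0)
((l + W(-4))*(56 - 109))*U(-15, 15) = ((0 - 1/11*(-4))*(56 - 109))*(-15) = ((0 + 4/11)*(-53))*(-15) = ((4/11)*(-53))*(-15) = -212/11*(-15) = 3180/11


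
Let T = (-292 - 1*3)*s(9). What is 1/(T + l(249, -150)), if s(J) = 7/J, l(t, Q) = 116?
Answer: -9/1021 ≈ -0.0088149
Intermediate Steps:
T = -2065/9 (T = (-292 - 1*3)*(7/9) = (-292 - 3)*(7*(1/9)) = -295*7/9 = -2065/9 ≈ -229.44)
1/(T + l(249, -150)) = 1/(-2065/9 + 116) = 1/(-1021/9) = -9/1021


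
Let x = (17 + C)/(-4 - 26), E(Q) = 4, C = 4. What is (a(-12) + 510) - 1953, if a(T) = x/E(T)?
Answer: -57727/40 ≈ -1443.2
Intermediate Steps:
x = -7/10 (x = (17 + 4)/(-4 - 26) = 21/(-30) = 21*(-1/30) = -7/10 ≈ -0.70000)
a(T) = -7/40 (a(T) = -7/10/4 = -7/10*1/4 = -7/40)
(a(-12) + 510) - 1953 = (-7/40 + 510) - 1953 = 20393/40 - 1953 = -57727/40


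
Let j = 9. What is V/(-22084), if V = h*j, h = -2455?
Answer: 22095/22084 ≈ 1.0005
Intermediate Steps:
V = -22095 (V = -2455*9 = -22095)
V/(-22084) = -22095/(-22084) = -22095*(-1/22084) = 22095/22084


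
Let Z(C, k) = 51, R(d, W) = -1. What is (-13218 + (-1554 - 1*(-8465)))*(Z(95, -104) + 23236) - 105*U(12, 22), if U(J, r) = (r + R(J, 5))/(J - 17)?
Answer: -146870668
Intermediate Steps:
U(J, r) = (-1 + r)/(-17 + J) (U(J, r) = (r - 1)/(J - 17) = (-1 + r)/(-17 + J))
(-13218 + (-1554 - 1*(-8465)))*(Z(95, -104) + 23236) - 105*U(12, 22) = (-13218 + (-1554 - 1*(-8465)))*(51 + 23236) - 105*(-1 + 22)/(-17 + 12) = (-13218 + (-1554 + 8465))*23287 - 105*21/(-5) = (-13218 + 6911)*23287 - 105*(-⅕*21) = -6307*23287 - 105*(-21)/5 = -146871109 - 1*(-441) = -146871109 + 441 = -146870668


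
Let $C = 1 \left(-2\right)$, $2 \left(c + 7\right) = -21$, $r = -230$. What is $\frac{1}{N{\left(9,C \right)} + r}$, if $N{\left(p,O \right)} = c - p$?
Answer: $- \frac{2}{513} \approx -0.0038986$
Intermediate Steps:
$c = - \frac{35}{2}$ ($c = -7 + \frac{1}{2} \left(-21\right) = -7 - \frac{21}{2} = - \frac{35}{2} \approx -17.5$)
$C = -2$
$N{\left(p,O \right)} = - \frac{35}{2} - p$
$\frac{1}{N{\left(9,C \right)} + r} = \frac{1}{\left(- \frac{35}{2} - 9\right) - 230} = \frac{1}{- \frac{53}{2} - 230} = \frac{1}{- \frac{513}{2}} = - \frac{2}{513}$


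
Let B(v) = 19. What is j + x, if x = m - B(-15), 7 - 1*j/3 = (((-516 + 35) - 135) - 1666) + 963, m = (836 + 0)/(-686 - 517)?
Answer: 4761841/1203 ≈ 3958.3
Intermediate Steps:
m = -836/1203 (m = 836/(-1203) = 836*(-1/1203) = -836/1203 ≈ -0.69493)
j = 3978 (j = 21 - 3*((((-516 + 35) - 135) - 1666) + 963) = 21 - 3*(((-481 - 135) - 1666) + 963) = 21 - 3*((-616 - 1666) + 963) = 21 - 3*(-2282 + 963) = 21 - 3*(-1319) = 21 + 3957 = 3978)
x = -23693/1203 (x = -836/1203 - 1*19 = -836/1203 - 19 = -23693/1203 ≈ -19.695)
j + x = 3978 - 23693/1203 = 4761841/1203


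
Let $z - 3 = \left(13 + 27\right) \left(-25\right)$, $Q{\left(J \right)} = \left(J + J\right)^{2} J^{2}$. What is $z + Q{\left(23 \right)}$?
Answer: $1118367$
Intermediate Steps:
$Q{\left(J \right)} = 4 J^{4}$ ($Q{\left(J \right)} = \left(2 J\right)^{2} J^{2} = 4 J^{2} J^{2} = 4 J^{4}$)
$z = -997$ ($z = 3 + \left(13 + 27\right) \left(-25\right) = 3 + 40 \left(-25\right) = 3 - 1000 = -997$)
$z + Q{\left(23 \right)} = -997 + 4 \cdot 23^{4} = -997 + 4 \cdot 279841 = -997 + 1119364 = 1118367$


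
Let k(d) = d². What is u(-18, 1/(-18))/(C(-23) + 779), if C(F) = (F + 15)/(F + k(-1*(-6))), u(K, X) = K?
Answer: -78/3373 ≈ -0.023125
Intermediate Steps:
C(F) = (15 + F)/(36 + F) (C(F) = (F + 15)/(F + (-1*(-6))²) = (15 + F)/(F + 6²) = (15 + F)/(F + 36) = (15 + F)/(36 + F))
u(-18, 1/(-18))/(C(-23) + 779) = -18/((15 - 23)/(36 - 23) + 779) = -18/(-8/13 + 779) = -18/10119/13 = -18*13/10119 = -78/3373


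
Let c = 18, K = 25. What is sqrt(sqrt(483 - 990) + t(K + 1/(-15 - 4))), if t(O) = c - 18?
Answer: 3**(1/4)*sqrt(13)*sqrt(I) ≈ 3.3553 + 3.3553*I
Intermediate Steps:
t(O) = 0 (t(O) = 18 - 18 = 0)
sqrt(sqrt(483 - 990) + t(K + 1/(-15 - 4))) = sqrt(sqrt(483 - 990) + 0) = sqrt(sqrt(-507) + 0) = sqrt(13*I*sqrt(3) + 0) = sqrt(13*I*sqrt(3)) = 3**(1/4)*sqrt(13)*sqrt(I)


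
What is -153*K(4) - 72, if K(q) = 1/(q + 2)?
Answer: -195/2 ≈ -97.500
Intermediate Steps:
K(q) = 1/(2 + q)
-153*K(4) - 72 = -153/(2 + 4) - 72 = -153/6 - 72 = -153*⅙ - 72 = -51/2 - 72 = -195/2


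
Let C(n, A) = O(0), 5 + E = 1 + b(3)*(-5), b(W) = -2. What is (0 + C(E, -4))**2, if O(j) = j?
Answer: 0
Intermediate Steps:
E = 6 (E = -5 + (1 - 2*(-5)) = -5 + (1 + 10) = -5 + 11 = 6)
C(n, A) = 0
(0 + C(E, -4))**2 = (0 + 0)**2 = 0**2 = 0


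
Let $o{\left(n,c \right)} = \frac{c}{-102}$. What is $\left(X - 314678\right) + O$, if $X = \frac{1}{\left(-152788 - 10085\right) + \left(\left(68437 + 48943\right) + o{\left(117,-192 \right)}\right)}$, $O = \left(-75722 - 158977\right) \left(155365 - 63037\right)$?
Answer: $- \frac{16758166545128567}{773349} \approx -2.167 \cdot 10^{10}$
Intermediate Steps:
$o{\left(n,c \right)} = - \frac{c}{102}$ ($o{\left(n,c \right)} = c \left(- \frac{1}{102}\right) = - \frac{c}{102}$)
$O = -21669289272$ ($O = \left(-234699\right) 92328 = -21669289272$)
$X = - \frac{17}{773349}$ ($X = \frac{1}{\left(-152788 - 10085\right) + \left(\left(68437 + 48943\right) - - \frac{32}{17}\right)} = \frac{1}{\left(-152788 - 10085\right) + \left(117380 + \frac{32}{17}\right)} = \frac{1}{-162873 + \frac{1995492}{17}} = \frac{1}{- \frac{773349}{17}} = - \frac{17}{773349} \approx -2.1982 \cdot 10^{-5}$)
$\left(X - 314678\right) + O = \left(- \frac{17}{773349} - 314678\right) - 21669289272 = - \frac{243355916639}{773349} - 21669289272 = - \frac{16758166545128567}{773349}$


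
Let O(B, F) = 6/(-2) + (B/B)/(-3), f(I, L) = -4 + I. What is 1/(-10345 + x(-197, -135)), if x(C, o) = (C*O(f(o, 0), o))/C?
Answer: -3/31045 ≈ -9.6634e-5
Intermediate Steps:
O(B, F) = -10/3 (O(B, F) = 6*(-½) + 1*(-⅓) = -3 - ⅓ = -10/3)
x(C, o) = -10/3 (x(C, o) = (C*(-10/3))/C = (-10*C/3)/C = -10/3)
1/(-10345 + x(-197, -135)) = 1/(-10345 - 10/3) = 1/(-31045/3) = -3/31045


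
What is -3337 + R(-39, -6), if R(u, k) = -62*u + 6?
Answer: -913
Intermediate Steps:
R(u, k) = 6 - 62*u
-3337 + R(-39, -6) = -3337 + (6 - 62*(-39)) = -3337 + (6 + 2418) = -3337 + 2424 = -913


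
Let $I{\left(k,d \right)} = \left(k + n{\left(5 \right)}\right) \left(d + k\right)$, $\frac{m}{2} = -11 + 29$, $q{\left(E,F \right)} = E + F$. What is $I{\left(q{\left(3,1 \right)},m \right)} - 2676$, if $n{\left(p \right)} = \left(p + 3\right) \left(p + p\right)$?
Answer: $684$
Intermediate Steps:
$n{\left(p \right)} = 2 p \left(3 + p\right)$ ($n{\left(p \right)} = \left(3 + p\right) 2 p = 2 p \left(3 + p\right)$)
$m = 36$ ($m = 2 \left(-11 + 29\right) = 2 \cdot 18 = 36$)
$I{\left(k,d \right)} = \left(80 + k\right) \left(d + k\right)$ ($I{\left(k,d \right)} = \left(k + 2 \cdot 5 \left(3 + 5\right)\right) \left(d + k\right) = \left(k + 2 \cdot 5 \cdot 8\right) \left(d + k\right) = \left(k + 80\right) \left(d + k\right) = \left(80 + k\right) \left(d + k\right)$)
$I{\left(q{\left(3,1 \right)},m \right)} - 2676 = \left(\left(3 + 1\right)^{2} + 80 \cdot 36 + 80 \left(3 + 1\right) + 36 \left(3 + 1\right)\right) - 2676 = \left(4^{2} + 2880 + 80 \cdot 4 + 36 \cdot 4\right) - 2676 = \left(16 + 2880 + 320 + 144\right) - 2676 = 3360 - 2676 = 684$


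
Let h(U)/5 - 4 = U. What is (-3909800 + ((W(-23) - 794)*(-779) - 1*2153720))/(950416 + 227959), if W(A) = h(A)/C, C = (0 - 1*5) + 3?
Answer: -10963993/2356750 ≈ -4.6522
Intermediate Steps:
h(U) = 20 + 5*U
C = -2 (C = (0 - 5) + 3 = -5 + 3 = -2)
W(A) = -10 - 5*A/2 (W(A) = (20 + 5*A)/(-2) = (20 + 5*A)*(-1/2) = -10 - 5*A/2)
(-3909800 + ((W(-23) - 794)*(-779) - 1*2153720))/(950416 + 227959) = (-3909800 + (((-10 - 5/2*(-23)) - 794)*(-779) - 1*2153720))/(950416 + 227959) = (-3909800 + (((-10 + 115/2) - 794)*(-779) - 2153720))/1178375 = (-3909800 + ((95/2 - 794)*(-779) - 2153720))*(1/1178375) = (-3909800 + (-1493/2*(-779) - 2153720))*(1/1178375) = (-3909800 + (1163047/2 - 2153720))*(1/1178375) = (-3909800 - 3144393/2)*(1/1178375) = -10963993/2*1/1178375 = -10963993/2356750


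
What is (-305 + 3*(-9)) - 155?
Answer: -487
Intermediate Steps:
(-305 + 3*(-9)) - 155 = (-305 - 27) - 155 = -332 - 155 = -487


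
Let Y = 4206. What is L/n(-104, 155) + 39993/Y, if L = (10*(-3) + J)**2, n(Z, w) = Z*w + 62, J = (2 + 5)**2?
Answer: 53390769/5628329 ≈ 9.4861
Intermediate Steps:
J = 49 (J = 7**2 = 49)
n(Z, w) = 62 + Z*w
L = 361 (L = (10*(-3) + 49)**2 = (-30 + 49)**2 = 19**2 = 361)
L/n(-104, 155) + 39993/Y = 361/(62 - 104*155) + 39993/4206 = 361/(62 - 16120) + 39993*(1/4206) = 361/(-16058) + 13331/1402 = 361*(-1/16058) + 13331/1402 = -361/16058 + 13331/1402 = 53390769/5628329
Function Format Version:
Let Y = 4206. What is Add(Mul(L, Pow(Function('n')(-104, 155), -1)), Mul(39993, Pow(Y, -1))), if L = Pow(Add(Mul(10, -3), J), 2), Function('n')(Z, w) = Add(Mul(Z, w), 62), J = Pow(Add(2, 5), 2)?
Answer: Rational(53390769, 5628329) ≈ 9.4861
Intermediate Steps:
J = 49 (J = Pow(7, 2) = 49)
Function('n')(Z, w) = Add(62, Mul(Z, w))
L = 361 (L = Pow(Add(Mul(10, -3), 49), 2) = Pow(Add(-30, 49), 2) = Pow(19, 2) = 361)
Add(Mul(L, Pow(Function('n')(-104, 155), -1)), Mul(39993, Pow(Y, -1))) = Add(Mul(361, Pow(Add(62, Mul(-104, 155)), -1)), Mul(39993, Pow(4206, -1))) = Add(Mul(361, Pow(Add(62, -16120), -1)), Mul(39993, Rational(1, 4206))) = Add(Mul(361, Pow(-16058, -1)), Rational(13331, 1402)) = Add(Mul(361, Rational(-1, 16058)), Rational(13331, 1402)) = Add(Rational(-361, 16058), Rational(13331, 1402)) = Rational(53390769, 5628329)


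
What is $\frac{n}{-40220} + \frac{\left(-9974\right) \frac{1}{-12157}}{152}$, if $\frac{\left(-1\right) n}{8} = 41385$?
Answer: $\frac{15304799185}{1858027252} \approx 8.2371$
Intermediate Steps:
$n = -331080$ ($n = \left(-8\right) 41385 = -331080$)
$\frac{n}{-40220} + \frac{\left(-9974\right) \frac{1}{-12157}}{152} = - \frac{331080}{-40220} + \frac{\left(-9974\right) \frac{1}{-12157}}{152} = \left(-331080\right) \left(- \frac{1}{40220}\right) + \left(-9974\right) \left(- \frac{1}{12157}\right) \frac{1}{152} = \frac{16554}{2011} + \frac{9974}{12157} \cdot \frac{1}{152} = \frac{16554}{2011} + \frac{4987}{923932} = \frac{15304799185}{1858027252}$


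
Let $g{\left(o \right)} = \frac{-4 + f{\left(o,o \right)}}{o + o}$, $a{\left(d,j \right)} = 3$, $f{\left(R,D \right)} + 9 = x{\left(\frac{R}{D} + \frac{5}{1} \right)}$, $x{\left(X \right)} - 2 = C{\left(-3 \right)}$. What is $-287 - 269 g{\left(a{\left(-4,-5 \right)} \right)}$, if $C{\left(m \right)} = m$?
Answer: $\frac{1022}{3} \approx 340.67$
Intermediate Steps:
$x{\left(X \right)} = -1$ ($x{\left(X \right)} = 2 - 3 = -1$)
$f{\left(R,D \right)} = -10$ ($f{\left(R,D \right)} = -9 - 1 = -10$)
$g{\left(o \right)} = - \frac{7}{o}$ ($g{\left(o \right)} = \frac{-4 - 10}{o + o} = - \frac{14}{2 o} = - 14 \frac{1}{2 o} = - \frac{7}{o}$)
$-287 - 269 g{\left(a{\left(-4,-5 \right)} \right)} = -287 - 269 \left(- \frac{7}{3}\right) = -287 - 269 \left(\left(-7\right) \frac{1}{3}\right) = -287 - - \frac{1883}{3} = -287 + \frac{1883}{3} = \frac{1022}{3}$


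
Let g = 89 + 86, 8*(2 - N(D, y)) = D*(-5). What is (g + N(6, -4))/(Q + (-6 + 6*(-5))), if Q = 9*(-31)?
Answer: -241/420 ≈ -0.57381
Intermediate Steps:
N(D, y) = 2 + 5*D/8 (N(D, y) = 2 - D*(-5)/8 = 2 - (-5)*D/8 = 2 + 5*D/8)
g = 175
Q = -279
(g + N(6, -4))/(Q + (-6 + 6*(-5))) = (175 + (2 + (5/8)*6))/(-279 + (-6 + 6*(-5))) = (175 + (2 + 15/4))/(-279 + (-6 - 30)) = (175 + 23/4)/(-279 - 36) = (723/4)/(-315) = (723/4)*(-1/315) = -241/420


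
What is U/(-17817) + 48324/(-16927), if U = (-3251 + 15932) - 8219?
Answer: -936516982/301588359 ≈ -3.1053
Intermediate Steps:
U = 4462 (U = 12681 - 8219 = 4462)
U/(-17817) + 48324/(-16927) = 4462/(-17817) + 48324/(-16927) = 4462*(-1/17817) + 48324*(-1/16927) = -4462/17817 - 48324/16927 = -936516982/301588359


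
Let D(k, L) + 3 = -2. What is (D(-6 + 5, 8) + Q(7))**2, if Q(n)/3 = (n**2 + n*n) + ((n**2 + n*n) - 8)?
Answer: 312481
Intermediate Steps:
D(k, L) = -5 (D(k, L) = -3 - 2 = -5)
Q(n) = -24 + 12*n**2 (Q(n) = 3*((n**2 + n*n) + ((n**2 + n*n) - 8)) = 3*((n**2 + n**2) + ((n**2 + n**2) - 8)) = 3*(2*n**2 + (2*n**2 - 8)) = 3*(2*n**2 + (-8 + 2*n**2)) = 3*(-8 + 4*n**2) = -24 + 12*n**2)
(D(-6 + 5, 8) + Q(7))**2 = (-5 + (-24 + 12*7**2))**2 = (-5 + (-24 + 12*49))**2 = (-5 + (-24 + 588))**2 = (-5 + 564)**2 = 559**2 = 312481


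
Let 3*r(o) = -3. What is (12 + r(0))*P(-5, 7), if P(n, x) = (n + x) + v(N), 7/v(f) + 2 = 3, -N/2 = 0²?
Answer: 99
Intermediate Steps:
N = 0 (N = -2*0² = -2*0 = 0)
v(f) = 7 (v(f) = 7/(-2 + 3) = 7/1 = 7*1 = 7)
r(o) = -1 (r(o) = (⅓)*(-3) = -1)
P(n, x) = 7 + n + x (P(n, x) = (n + x) + 7 = 7 + n + x)
(12 + r(0))*P(-5, 7) = (12 - 1)*(7 - 5 + 7) = 11*9 = 99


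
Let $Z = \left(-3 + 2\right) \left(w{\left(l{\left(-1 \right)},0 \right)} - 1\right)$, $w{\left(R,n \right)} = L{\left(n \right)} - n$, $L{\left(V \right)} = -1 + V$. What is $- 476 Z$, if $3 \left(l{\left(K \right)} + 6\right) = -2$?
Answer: $-952$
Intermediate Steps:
$l{\left(K \right)} = - \frac{20}{3}$ ($l{\left(K \right)} = -6 + \frac{1}{3} \left(-2\right) = -6 - \frac{2}{3} = - \frac{20}{3}$)
$w{\left(R,n \right)} = -1$ ($w{\left(R,n \right)} = \left(-1 + n\right) - n = -1$)
$Z = 2$ ($Z = \left(-3 + 2\right) \left(-1 - 1\right) = - (-1 - 1) = \left(-1\right) \left(-2\right) = 2$)
$- 476 Z = \left(-476\right) 2 = -952$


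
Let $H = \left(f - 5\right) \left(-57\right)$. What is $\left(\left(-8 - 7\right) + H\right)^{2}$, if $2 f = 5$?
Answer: $\frac{65025}{4} \approx 16256.0$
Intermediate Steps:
$f = \frac{5}{2}$ ($f = \frac{1}{2} \cdot 5 = \frac{5}{2} \approx 2.5$)
$H = \frac{285}{2}$ ($H = \left(\frac{5}{2} - 5\right) \left(-57\right) = \left(- \frac{5}{2}\right) \left(-57\right) = \frac{285}{2} \approx 142.5$)
$\left(\left(-8 - 7\right) + H\right)^{2} = \left(\left(-8 - 7\right) + \frac{285}{2}\right)^{2} = \left(-15 + \frac{285}{2}\right)^{2} = \left(\frac{255}{2}\right)^{2} = \frac{65025}{4}$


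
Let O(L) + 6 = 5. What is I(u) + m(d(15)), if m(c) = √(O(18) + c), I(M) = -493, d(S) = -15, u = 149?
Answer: -493 + 4*I ≈ -493.0 + 4.0*I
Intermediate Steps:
O(L) = -1 (O(L) = -6 + 5 = -1)
m(c) = √(-1 + c)
I(u) + m(d(15)) = -493 + √(-1 - 15) = -493 + √(-16) = -493 + 4*I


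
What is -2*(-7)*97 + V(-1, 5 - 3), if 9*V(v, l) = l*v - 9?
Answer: 12211/9 ≈ 1356.8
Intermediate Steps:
V(v, l) = -1 + l*v/9 (V(v, l) = (l*v - 9)/9 = (-9 + l*v)/9 = -1 + l*v/9)
-2*(-7)*97 + V(-1, 5 - 3) = -2*(-7)*97 + (-1 + (⅑)*(5 - 3)*(-1)) = 14*97 + (-1 + (⅑)*2*(-1)) = 1358 + (-1 - 2/9) = 1358 - 11/9 = 12211/9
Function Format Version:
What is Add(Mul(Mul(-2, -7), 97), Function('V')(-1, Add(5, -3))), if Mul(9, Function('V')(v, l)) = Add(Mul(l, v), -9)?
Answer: Rational(12211, 9) ≈ 1356.8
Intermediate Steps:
Function('V')(v, l) = Add(-1, Mul(Rational(1, 9), l, v)) (Function('V')(v, l) = Mul(Rational(1, 9), Add(Mul(l, v), -9)) = Mul(Rational(1, 9), Add(-9, Mul(l, v))) = Add(-1, Mul(Rational(1, 9), l, v)))
Add(Mul(Mul(-2, -7), 97), Function('V')(-1, Add(5, -3))) = Add(Mul(Mul(-2, -7), 97), Add(-1, Mul(Rational(1, 9), Add(5, -3), -1))) = Add(Mul(14, 97), Add(-1, Mul(Rational(1, 9), 2, -1))) = Add(1358, Add(-1, Rational(-2, 9))) = Add(1358, Rational(-11, 9)) = Rational(12211, 9)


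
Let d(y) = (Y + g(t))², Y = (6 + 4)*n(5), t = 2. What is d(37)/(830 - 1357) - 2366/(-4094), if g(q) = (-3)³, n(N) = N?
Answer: -459422/1078769 ≈ -0.42588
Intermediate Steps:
g(q) = -27
Y = 50 (Y = (6 + 4)*5 = 10*5 = 50)
d(y) = 529 (d(y) = (50 - 27)² = 23² = 529)
d(37)/(830 - 1357) - 2366/(-4094) = 529/(830 - 1357) - 2366/(-4094) = 529/(-527) - 2366*(-1/4094) = 529*(-1/527) + 1183/2047 = -529/527 + 1183/2047 = -459422/1078769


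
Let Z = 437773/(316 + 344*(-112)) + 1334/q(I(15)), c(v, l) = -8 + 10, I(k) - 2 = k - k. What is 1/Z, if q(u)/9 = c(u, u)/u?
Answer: 343908/47034851 ≈ 0.0073118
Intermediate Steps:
I(k) = 2 (I(k) = 2 + (k - k) = 2 + 0 = 2)
c(v, l) = 2
q(u) = 18/u (q(u) = 9*(2/u) = 18/u)
Z = 47034851/343908 (Z = 437773/(316 + 344*(-112)) + 1334/((18/2)) = 437773/(316 - 38528) + 1334/((18*(½))) = 437773/(-38212) + 1334/9 = 437773*(-1/38212) + 1334*(⅑) = -437773/38212 + 1334/9 = 47034851/343908 ≈ 136.77)
1/Z = 1/(47034851/343908) = 343908/47034851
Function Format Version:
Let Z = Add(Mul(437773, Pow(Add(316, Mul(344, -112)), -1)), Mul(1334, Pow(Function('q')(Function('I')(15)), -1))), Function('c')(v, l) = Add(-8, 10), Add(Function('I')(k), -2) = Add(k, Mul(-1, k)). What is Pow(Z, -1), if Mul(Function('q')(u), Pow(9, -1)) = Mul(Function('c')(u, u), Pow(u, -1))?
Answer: Rational(343908, 47034851) ≈ 0.0073118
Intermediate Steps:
Function('I')(k) = 2 (Function('I')(k) = Add(2, Add(k, Mul(-1, k))) = Add(2, 0) = 2)
Function('c')(v, l) = 2
Function('q')(u) = Mul(18, Pow(u, -1)) (Function('q')(u) = Mul(9, Mul(2, Pow(u, -1))) = Mul(18, Pow(u, -1)))
Z = Rational(47034851, 343908) (Z = Add(Mul(437773, Pow(Add(316, Mul(344, -112)), -1)), Mul(1334, Pow(Mul(18, Pow(2, -1)), -1))) = Add(Mul(437773, Pow(Add(316, -38528), -1)), Mul(1334, Pow(Mul(18, Rational(1, 2)), -1))) = Add(Mul(437773, Pow(-38212, -1)), Mul(1334, Pow(9, -1))) = Add(Mul(437773, Rational(-1, 38212)), Mul(1334, Rational(1, 9))) = Add(Rational(-437773, 38212), Rational(1334, 9)) = Rational(47034851, 343908) ≈ 136.77)
Pow(Z, -1) = Pow(Rational(47034851, 343908), -1) = Rational(343908, 47034851)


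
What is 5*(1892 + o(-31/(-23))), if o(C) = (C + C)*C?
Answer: 5013950/529 ≈ 9478.2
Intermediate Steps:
o(C) = 2*C² (o(C) = (2*C)*C = 2*C²)
5*(1892 + o(-31/(-23))) = 5*(1892 + 2*(-31/(-23))²) = 5*(1892 + 2*(-31*(-1/23))²) = 5*(1892 + 2*(31/23)²) = 5*(1892 + 2*(961/529)) = 5*(1892 + 1922/529) = 5*(1002790/529) = 5013950/529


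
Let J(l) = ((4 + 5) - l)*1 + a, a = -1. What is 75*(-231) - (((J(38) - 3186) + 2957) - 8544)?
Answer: -8522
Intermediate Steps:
J(l) = 8 - l (J(l) = ((4 + 5) - l)*1 - 1 = (9 - l)*1 - 1 = (9 - l) - 1 = 8 - l)
75*(-231) - (((J(38) - 3186) + 2957) - 8544) = 75*(-231) - ((((8 - 1*38) - 3186) + 2957) - 8544) = -17325 - ((((8 - 38) - 3186) + 2957) - 8544) = -17325 - (((-30 - 3186) + 2957) - 8544) = -17325 - ((-3216 + 2957) - 8544) = -17325 - (-259 - 8544) = -17325 - 1*(-8803) = -17325 + 8803 = -8522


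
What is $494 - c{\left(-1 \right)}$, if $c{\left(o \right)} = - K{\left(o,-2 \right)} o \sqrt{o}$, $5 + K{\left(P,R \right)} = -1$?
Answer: $494 + 6 i \approx 494.0 + 6.0 i$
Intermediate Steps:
$K{\left(P,R \right)} = -6$ ($K{\left(P,R \right)} = -5 - 1 = -6$)
$c{\left(o \right)} = 6 o^{\frac{3}{2}}$ ($c{\left(o \right)} = \left(-1\right) \left(-6\right) o \sqrt{o} = 6 o \sqrt{o} = 6 o^{\frac{3}{2}}$)
$494 - c{\left(-1 \right)} = 494 - 6 \left(-1\right)^{\frac{3}{2}} = 494 - 6 \left(- i\right) = 494 - - 6 i = 494 + 6 i$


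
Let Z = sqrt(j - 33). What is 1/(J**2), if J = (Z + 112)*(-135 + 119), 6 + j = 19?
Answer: 1/(1024*(56 + I*sqrt(5))**2) ≈ 3.0992e-7 - 2.4789e-8*I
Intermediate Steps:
j = 13 (j = -6 + 19 = 13)
Z = 2*I*sqrt(5) (Z = sqrt(13 - 33) = sqrt(-20) = 2*I*sqrt(5) ≈ 4.4721*I)
J = -1792 - 32*I*sqrt(5) (J = (2*I*sqrt(5) + 112)*(-135 + 119) = (112 + 2*I*sqrt(5))*(-16) = -1792 - 32*I*sqrt(5) ≈ -1792.0 - 71.554*I)
1/(J**2) = 1/((-1792 - 32*I*sqrt(5))**2) = (-1792 - 32*I*sqrt(5))**(-2)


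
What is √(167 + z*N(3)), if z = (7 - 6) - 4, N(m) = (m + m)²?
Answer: √59 ≈ 7.6811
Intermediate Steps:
N(m) = 4*m² (N(m) = (2*m)² = 4*m²)
z = -3 (z = 1 - 4 = -3)
√(167 + z*N(3)) = √(167 - 12*3²) = √(167 - 12*9) = √(167 - 3*36) = √(167 - 108) = √59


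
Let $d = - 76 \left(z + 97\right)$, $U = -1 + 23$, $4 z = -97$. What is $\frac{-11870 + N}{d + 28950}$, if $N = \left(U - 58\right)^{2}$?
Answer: $- \frac{10574}{23421} \approx -0.45148$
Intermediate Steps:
$z = - \frac{97}{4}$ ($z = \frac{1}{4} \left(-97\right) = - \frac{97}{4} \approx -24.25$)
$U = 22$
$d = -5529$ ($d = - 76 \left(- \frac{97}{4} + 97\right) = \left(-76\right) \frac{291}{4} = -5529$)
$N = 1296$ ($N = \left(22 - 58\right)^{2} = \left(-36\right)^{2} = 1296$)
$\frac{-11870 + N}{d + 28950} = \frac{-11870 + 1296}{-5529 + 28950} = - \frac{10574}{23421}$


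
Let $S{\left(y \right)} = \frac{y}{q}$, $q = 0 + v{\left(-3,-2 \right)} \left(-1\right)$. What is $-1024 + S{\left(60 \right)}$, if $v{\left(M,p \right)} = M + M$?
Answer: $-1014$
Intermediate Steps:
$v{\left(M,p \right)} = 2 M$
$q = 6$ ($q = 0 + 2 \left(-3\right) \left(-1\right) = 0 - -6 = 0 + 6 = 6$)
$S{\left(y \right)} = \frac{y}{6}$
$-1024 + S{\left(60 \right)} = -1024 + \frac{1}{6} \cdot 60 = -1024 + 10 = -1014$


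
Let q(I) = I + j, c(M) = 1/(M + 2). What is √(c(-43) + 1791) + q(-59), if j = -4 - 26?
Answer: -89 + √3010630/41 ≈ -46.680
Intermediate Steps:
c(M) = 1/(2 + M)
j = -30
q(I) = -30 + I (q(I) = I - 30 = -30 + I)
√(c(-43) + 1791) + q(-59) = √(1/(2 - 43) + 1791) + (-30 - 59) = √(1/(-41) + 1791) - 89 = √(-1/41 + 1791) - 89 = √(73430/41) - 89 = √3010630/41 - 89 = -89 + √3010630/41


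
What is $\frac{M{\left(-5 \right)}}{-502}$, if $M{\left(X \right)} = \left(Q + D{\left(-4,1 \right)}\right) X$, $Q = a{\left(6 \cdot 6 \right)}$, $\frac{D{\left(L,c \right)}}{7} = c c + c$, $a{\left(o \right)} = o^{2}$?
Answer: $\frac{3275}{251} \approx 13.048$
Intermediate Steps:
$D{\left(L,c \right)} = 7 c + 7 c^{2}$ ($D{\left(L,c \right)} = 7 \left(c c + c\right) = 7 \left(c^{2} + c\right) = 7 \left(c + c^{2}\right) = 7 c + 7 c^{2}$)
$Q = 1296$ ($Q = \left(6 \cdot 6\right)^{2} = 36^{2} = 1296$)
$M{\left(X \right)} = 1310 X$ ($M{\left(X \right)} = \left(1296 + 7 \cdot 1 \left(1 + 1\right)\right) X = \left(1296 + 7 \cdot 1 \cdot 2\right) X = \left(1296 + 14\right) X = 1310 X$)
$\frac{M{\left(-5 \right)}}{-502} = \frac{1310 \left(-5\right)}{-502} = \left(-6550\right) \left(- \frac{1}{502}\right) = \frac{3275}{251}$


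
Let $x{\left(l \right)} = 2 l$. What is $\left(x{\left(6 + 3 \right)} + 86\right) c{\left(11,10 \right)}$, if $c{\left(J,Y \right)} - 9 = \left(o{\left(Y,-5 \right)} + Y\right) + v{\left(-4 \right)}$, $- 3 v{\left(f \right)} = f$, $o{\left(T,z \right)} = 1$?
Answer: $\frac{6656}{3} \approx 2218.7$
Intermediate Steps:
$v{\left(f \right)} = - \frac{f}{3}$
$c{\left(J,Y \right)} = \frac{34}{3} + Y$ ($c{\left(J,Y \right)} = 9 + \left(\left(1 + Y\right) - - \frac{4}{3}\right) = 9 + \left(\left(1 + Y\right) + \frac{4}{3}\right) = 9 + \left(\frac{7}{3} + Y\right) = \frac{34}{3} + Y$)
$\left(x{\left(6 + 3 \right)} + 86\right) c{\left(11,10 \right)} = \left(2 \left(6 + 3\right) + 86\right) \left(\frac{34}{3} + 10\right) = \left(2 \cdot 9 + 86\right) \frac{64}{3} = \left(18 + 86\right) \frac{64}{3} = 104 \cdot \frac{64}{3} = \frac{6656}{3}$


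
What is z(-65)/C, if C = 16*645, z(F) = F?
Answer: -13/2064 ≈ -0.0062985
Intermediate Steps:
C = 10320
z(-65)/C = -65/10320 = -65*1/10320 = -13/2064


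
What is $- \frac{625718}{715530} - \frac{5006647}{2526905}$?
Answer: $- \frac{103270721414}{36161526693} \approx -2.8558$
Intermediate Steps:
$- \frac{625718}{715530} - \frac{5006647}{2526905} = \left(-625718\right) \frac{1}{715530} - \frac{5006647}{2526905} = - \frac{312859}{357765} - \frac{5006647}{2526905} = - \frac{103270721414}{36161526693}$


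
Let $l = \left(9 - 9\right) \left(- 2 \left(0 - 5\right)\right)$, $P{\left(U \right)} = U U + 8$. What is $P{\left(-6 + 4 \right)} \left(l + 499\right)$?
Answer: $5988$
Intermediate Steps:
$P{\left(U \right)} = 8 + U^{2}$ ($P{\left(U \right)} = U^{2} + 8 = 8 + U^{2}$)
$l = 0$ ($l = 0 \left(\left(-2\right) \left(-5\right)\right) = 0 \cdot 10 = 0$)
$P{\left(-6 + 4 \right)} \left(l + 499\right) = \left(8 + \left(-6 + 4\right)^{2}\right) \left(0 + 499\right) = \left(8 + \left(-2\right)^{2}\right) 499 = \left(8 + 4\right) 499 = 12 \cdot 499 = 5988$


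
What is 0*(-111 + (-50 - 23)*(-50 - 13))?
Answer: 0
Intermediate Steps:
0*(-111 + (-50 - 23)*(-50 - 13)) = 0*(-111 - 73*(-63)) = 0*(-111 + 4599) = 0*4488 = 0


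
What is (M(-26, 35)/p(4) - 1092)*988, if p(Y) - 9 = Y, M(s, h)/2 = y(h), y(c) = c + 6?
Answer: -1072664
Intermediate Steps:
y(c) = 6 + c
M(s, h) = 12 + 2*h (M(s, h) = 2*(6 + h) = 12 + 2*h)
p(Y) = 9 + Y
(M(-26, 35)/p(4) - 1092)*988 = ((12 + 2*35)/(9 + 4) - 1092)*988 = ((12 + 70)/13 - 1092)*988 = (82*(1/13) - 1092)*988 = (82/13 - 1092)*988 = -14114/13*988 = -1072664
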